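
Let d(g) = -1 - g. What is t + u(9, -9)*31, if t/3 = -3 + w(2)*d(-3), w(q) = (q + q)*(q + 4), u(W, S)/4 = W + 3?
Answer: 1623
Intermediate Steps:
u(W, S) = 12 + 4*W (u(W, S) = 4*(W + 3) = 4*(3 + W) = 12 + 4*W)
w(q) = 2*q*(4 + q) (w(q) = (2*q)*(4 + q) = 2*q*(4 + q))
t = 135 (t = 3*(-3 + (2*2*(4 + 2))*(-1 - 1*(-3))) = 3*(-3 + (2*2*6)*(-1 + 3)) = 3*(-3 + 24*2) = 3*(-3 + 48) = 3*45 = 135)
t + u(9, -9)*31 = 135 + (12 + 4*9)*31 = 135 + (12 + 36)*31 = 135 + 48*31 = 135 + 1488 = 1623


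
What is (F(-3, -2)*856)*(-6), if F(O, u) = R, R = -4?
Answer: 20544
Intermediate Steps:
F(O, u) = -4
(F(-3, -2)*856)*(-6) = -4*856*(-6) = -3424*(-6) = 20544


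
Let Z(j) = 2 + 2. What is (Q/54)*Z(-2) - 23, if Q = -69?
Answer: -253/9 ≈ -28.111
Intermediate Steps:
Z(j) = 4
(Q/54)*Z(-2) - 23 = -69/54*4 - 23 = -69*1/54*4 - 23 = -23/18*4 - 23 = -46/9 - 23 = -253/9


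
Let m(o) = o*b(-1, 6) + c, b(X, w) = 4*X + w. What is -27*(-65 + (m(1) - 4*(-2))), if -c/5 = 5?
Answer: 2160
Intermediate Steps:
c = -25 (c = -5*5 = -25)
b(X, w) = w + 4*X
m(o) = -25 + 2*o (m(o) = o*(6 + 4*(-1)) - 25 = o*(6 - 4) - 25 = o*2 - 25 = 2*o - 25 = -25 + 2*o)
-27*(-65 + (m(1) - 4*(-2))) = -27*(-65 + ((-25 + 2*1) - 4*(-2))) = -27*(-65 + ((-25 + 2) + 8)) = -27*(-65 + (-23 + 8)) = -27*(-65 - 15) = -27*(-80) = 2160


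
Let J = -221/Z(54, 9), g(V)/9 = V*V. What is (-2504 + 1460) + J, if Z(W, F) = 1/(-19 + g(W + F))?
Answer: -7891186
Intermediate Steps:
g(V) = 9*V² (g(V) = 9*(V*V) = 9*V²)
Z(W, F) = 1/(-19 + 9*(F + W)²) (Z(W, F) = 1/(-19 + 9*(W + F)²) = 1/(-19 + 9*(F + W)²))
J = -7890142 (J = -(-4199 + 1989*(9 + 54)²) = -221/(1/(-19 + 9*63²)) = -221/(1/(-19 + 9*3969)) = -221/(1/(-19 + 35721)) = -221/(1/35702) = -221/1/35702 = -221*35702 = -7890142)
(-2504 + 1460) + J = (-2504 + 1460) - 7890142 = -1044 - 7890142 = -7891186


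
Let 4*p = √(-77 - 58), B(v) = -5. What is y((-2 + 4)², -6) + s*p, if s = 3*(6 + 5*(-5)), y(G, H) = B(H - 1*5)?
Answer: -5 - 171*I*√15/4 ≈ -5.0 - 165.57*I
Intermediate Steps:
y(G, H) = -5
p = 3*I*√15/4 (p = √(-77 - 58)/4 = √(-135)/4 = (3*I*√15)/4 = 3*I*√15/4 ≈ 2.9047*I)
s = -57 (s = 3*(6 - 25) = 3*(-19) = -57)
y((-2 + 4)², -6) + s*p = -5 - 171*I*√15/4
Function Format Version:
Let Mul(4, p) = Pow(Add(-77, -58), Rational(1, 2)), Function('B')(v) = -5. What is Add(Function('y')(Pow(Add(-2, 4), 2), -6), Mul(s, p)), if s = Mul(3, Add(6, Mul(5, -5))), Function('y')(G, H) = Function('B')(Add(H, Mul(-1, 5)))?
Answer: Add(-5, Mul(Rational(-171, 4), I, Pow(15, Rational(1, 2)))) ≈ Add(-5.0000, Mul(-165.57, I))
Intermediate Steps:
Function('y')(G, H) = -5
p = Mul(Rational(3, 4), I, Pow(15, Rational(1, 2))) (p = Mul(Rational(1, 4), Pow(Add(-77, -58), Rational(1, 2))) = Mul(Rational(1, 4), Pow(-135, Rational(1, 2))) = Mul(Rational(1, 4), Mul(3, I, Pow(15, Rational(1, 2)))) = Mul(Rational(3, 4), I, Pow(15, Rational(1, 2))) ≈ Mul(2.9047, I))
s = -57 (s = Mul(3, Add(6, -25)) = Mul(3, -19) = -57)
Add(Function('y')(Pow(Add(-2, 4), 2), -6), Mul(s, p)) = Add(-5, Mul(-57, Mul(Rational(3, 4), I, Pow(15, Rational(1, 2))))) = Add(-5, Mul(Rational(-171, 4), I, Pow(15, Rational(1, 2))))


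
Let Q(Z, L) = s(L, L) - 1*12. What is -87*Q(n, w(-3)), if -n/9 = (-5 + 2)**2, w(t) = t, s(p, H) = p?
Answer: 1305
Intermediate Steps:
n = -81 (n = -9*(-5 + 2)**2 = -9*(-3)**2 = -9*9 = -81)
Q(Z, L) = -12 + L (Q(Z, L) = L - 1*12 = L - 12 = -12 + L)
-87*Q(n, w(-3)) = -87*(-12 - 3) = -87*(-15) = 1305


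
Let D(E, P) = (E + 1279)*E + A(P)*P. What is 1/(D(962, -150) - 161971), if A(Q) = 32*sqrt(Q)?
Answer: 1993871/3978977564641 + 24000*I*sqrt(6)/3978977564641 ≈ 5.011e-7 + 1.4775e-8*I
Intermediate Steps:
D(E, P) = 32*P**(3/2) + E*(1279 + E) (D(E, P) = (E + 1279)*E + (32*sqrt(P))*P = (1279 + E)*E + 32*P**(3/2) = E*(1279 + E) + 32*P**(3/2) = 32*P**(3/2) + E*(1279 + E))
1/(D(962, -150) - 161971) = 1/((962**2 + 32*(-150)**(3/2) + 1279*962) - 161971) = 1/((925444 + 32*(-750*I*sqrt(6)) + 1230398) - 161971) = 1/((925444 - 24000*I*sqrt(6) + 1230398) - 161971) = 1/((2155842 - 24000*I*sqrt(6)) - 161971) = 1/(1993871 - 24000*I*sqrt(6))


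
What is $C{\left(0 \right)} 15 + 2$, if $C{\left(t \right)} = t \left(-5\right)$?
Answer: $2$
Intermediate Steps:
$C{\left(t \right)} = - 5 t$
$C{\left(0 \right)} 15 + 2 = \left(-5\right) 0 \cdot 15 + 2 = 0 \cdot 15 + 2 = 0 + 2 = 2$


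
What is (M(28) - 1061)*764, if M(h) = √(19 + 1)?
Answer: -810604 + 1528*√5 ≈ -8.0719e+5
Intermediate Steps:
M(h) = 2*√5 (M(h) = √20 = 2*√5)
(M(28) - 1061)*764 = (2*√5 - 1061)*764 = (-1061 + 2*√5)*764 = -810604 + 1528*√5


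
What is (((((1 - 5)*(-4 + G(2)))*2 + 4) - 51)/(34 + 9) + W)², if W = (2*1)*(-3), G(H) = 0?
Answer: 74529/1849 ≈ 40.308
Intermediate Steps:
W = -6 (W = 2*(-3) = -6)
(((((1 - 5)*(-4 + G(2)))*2 + 4) - 51)/(34 + 9) + W)² = (((((1 - 5)*(-4 + 0))*2 + 4) - 51)/(34 + 9) - 6)² = (((-4*(-4)*2 + 4) - 51)/43 - 6)² = (((16*2 + 4) - 51)*(1/43) - 6)² = (((32 + 4) - 51)*(1/43) - 6)² = ((36 - 51)*(1/43) - 6)² = (-15*1/43 - 6)² = (-15/43 - 6)² = (-273/43)² = 74529/1849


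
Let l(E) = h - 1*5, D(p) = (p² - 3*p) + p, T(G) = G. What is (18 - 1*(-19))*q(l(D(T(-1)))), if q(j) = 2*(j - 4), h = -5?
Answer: -1036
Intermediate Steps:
D(p) = p² - 2*p
l(E) = -10 (l(E) = -5 - 1*5 = -5 - 5 = -10)
q(j) = -8 + 2*j (q(j) = 2*(-4 + j) = -8 + 2*j)
(18 - 1*(-19))*q(l(D(T(-1)))) = (18 - 1*(-19))*(-8 + 2*(-10)) = (18 + 19)*(-8 - 20) = 37*(-28) = -1036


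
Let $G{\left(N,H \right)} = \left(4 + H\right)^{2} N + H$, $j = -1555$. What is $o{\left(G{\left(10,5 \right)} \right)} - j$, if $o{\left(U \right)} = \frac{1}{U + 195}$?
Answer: $\frac{1570551}{1010} \approx 1555.0$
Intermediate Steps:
$G{\left(N,H \right)} = H + N \left(4 + H\right)^{2}$ ($G{\left(N,H \right)} = N \left(4 + H\right)^{2} + H = H + N \left(4 + H\right)^{2}$)
$o{\left(U \right)} = \frac{1}{195 + U}$
$o{\left(G{\left(10,5 \right)} \right)} - j = \frac{1}{195 + \left(5 + 10 \left(4 + 5\right)^{2}\right)} - -1555 = \frac{1}{195 + \left(5 + 10 \cdot 9^{2}\right)} + 1555 = \frac{1}{195 + \left(5 + 10 \cdot 81\right)} + 1555 = \frac{1}{195 + \left(5 + 810\right)} + 1555 = \frac{1}{195 + 815} + 1555 = \frac{1}{1010} + 1555 = \frac{1570551}{1010}$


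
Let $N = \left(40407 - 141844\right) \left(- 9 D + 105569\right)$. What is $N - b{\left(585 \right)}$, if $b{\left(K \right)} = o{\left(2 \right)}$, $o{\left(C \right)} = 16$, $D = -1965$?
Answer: $-12502516014$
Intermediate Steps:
$b{\left(K \right)} = 16$
$N = -12502515998$ ($N = \left(40407 - 141844\right) \left(\left(-9\right) \left(-1965\right) + 105569\right) = - 101437 \left(17685 + 105569\right) = \left(-101437\right) 123254 = -12502515998$)
$N - b{\left(585 \right)} = -12502515998 - 16 = -12502516014$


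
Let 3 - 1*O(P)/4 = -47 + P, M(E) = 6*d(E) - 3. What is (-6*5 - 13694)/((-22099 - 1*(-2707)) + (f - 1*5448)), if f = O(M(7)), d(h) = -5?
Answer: 3431/6127 ≈ 0.55998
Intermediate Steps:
M(E) = -33 (M(E) = 6*(-5) - 3 = -30 - 3 = -33)
O(P) = 200 - 4*P (O(P) = 12 - 4*(-47 + P) = 12 + (188 - 4*P) = 200 - 4*P)
f = 332 (f = 200 - 4*(-33) = 200 + 132 = 332)
(-6*5 - 13694)/((-22099 - 1*(-2707)) + (f - 1*5448)) = (-6*5 - 13694)/((-22099 - 1*(-2707)) + (332 - 1*5448)) = (-30 - 13694)/((-22099 + 2707) + (332 - 5448)) = -13724/(-19392 - 5116) = -13724/(-24508) = -13724*(-1/24508) = 3431/6127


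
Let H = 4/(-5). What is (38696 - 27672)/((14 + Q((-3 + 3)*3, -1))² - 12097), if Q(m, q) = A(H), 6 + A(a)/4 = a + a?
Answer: -275600/295701 ≈ -0.93202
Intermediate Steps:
H = -⅘ (H = 4*(-⅕) = -⅘ ≈ -0.80000)
A(a) = -24 + 8*a (A(a) = -24 + 4*(a + a) = -24 + 4*(2*a) = -24 + 8*a)
Q(m, q) = -152/5 (Q(m, q) = -24 + 8*(-⅘) = -24 - 32/5 = -152/5)
(38696 - 27672)/((14 + Q((-3 + 3)*3, -1))² - 12097) = (38696 - 27672)/((14 - 152/5)² - 12097) = 11024/((-82/5)² - 12097) = 11024/(6724/25 - 12097) = 11024/(-295701/25) = 11024*(-25/295701) = -275600/295701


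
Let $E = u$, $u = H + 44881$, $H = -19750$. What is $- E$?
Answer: $-25131$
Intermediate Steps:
$u = 25131$ ($u = -19750 + 44881 = 25131$)
$E = 25131$
$- E = \left(-1\right) 25131 = -25131$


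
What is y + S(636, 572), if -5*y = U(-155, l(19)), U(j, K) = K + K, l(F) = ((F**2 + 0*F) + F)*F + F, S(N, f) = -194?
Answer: -15448/5 ≈ -3089.6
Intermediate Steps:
l(F) = F + F*(F + F**2) (l(F) = ((F**2 + 0) + F)*F + F = (F**2 + F)*F + F = (F + F**2)*F + F = F*(F + F**2) + F = F + F*(F + F**2))
U(j, K) = 2*K
y = -14478/5 (y = -2*19*(1 + 19 + 19**2)/5 = -2*19*(1 + 19 + 361)/5 = -2*19*381/5 = -2*7239/5 = -1/5*14478 = -14478/5 ≈ -2895.6)
y + S(636, 572) = -14478/5 - 194 = -15448/5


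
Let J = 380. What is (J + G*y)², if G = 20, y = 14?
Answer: 435600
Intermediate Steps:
(J + G*y)² = (380 + 20*14)² = (380 + 280)² = 660² = 435600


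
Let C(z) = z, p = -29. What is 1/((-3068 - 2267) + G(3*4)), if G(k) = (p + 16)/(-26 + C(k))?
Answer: -14/74677 ≈ -0.00018747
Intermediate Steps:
G(k) = -13/(-26 + k) (G(k) = (-29 + 16)/(-26 + k) = -13/(-26 + k))
1/((-3068 - 2267) + G(3*4)) = 1/((-3068 - 2267) - 13/(-26 + 3*4)) = 1/(-5335 - 13/(-26 + 12)) = 1/(-5335 - 13/(-14)) = 1/(-5335 - 13*(-1/14)) = 1/(-5335 + 13/14) = 1/(-74677/14) = -14/74677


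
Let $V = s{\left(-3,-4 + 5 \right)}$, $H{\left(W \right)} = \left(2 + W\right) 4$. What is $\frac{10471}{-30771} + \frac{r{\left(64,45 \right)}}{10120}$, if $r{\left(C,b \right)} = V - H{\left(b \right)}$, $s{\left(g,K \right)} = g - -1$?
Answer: $- \frac{11181301}{31140252} \approx -0.35906$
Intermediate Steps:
$H{\left(W \right)} = 8 + 4 W$
$s{\left(g,K \right)} = 1 + g$ ($s{\left(g,K \right)} = g + 1 = 1 + g$)
$V = -2$ ($V = 1 - 3 = -2$)
$r{\left(C,b \right)} = -10 - 4 b$ ($r{\left(C,b \right)} = -2 - \left(8 + 4 b\right) = -10 - 4 b$)
$\frac{10471}{-30771} + \frac{r{\left(64,45 \right)}}{10120} = \frac{10471}{-30771} + \frac{-10 - 180}{10120} = 10471 \left(- \frac{1}{30771}\right) + \left(-10 - 180\right) \frac{1}{10120} = - \frac{10471}{30771} - \frac{19}{1012} = - \frac{11181301}{31140252}$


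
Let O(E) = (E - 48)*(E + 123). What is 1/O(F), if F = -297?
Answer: 1/60030 ≈ 1.6658e-5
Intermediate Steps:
O(E) = (-48 + E)*(123 + E)
1/O(F) = 1/(-5904 + (-297)² + 75*(-297)) = 1/(-5904 + 88209 - 22275) = 1/60030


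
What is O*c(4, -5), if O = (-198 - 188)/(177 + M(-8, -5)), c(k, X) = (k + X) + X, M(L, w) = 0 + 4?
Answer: 2316/181 ≈ 12.796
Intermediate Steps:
M(L, w) = 4
c(k, X) = k + 2*X (c(k, X) = (X + k) + X = k + 2*X)
O = -386/181 (O = (-198 - 188)/(177 + 4) = -386/181 ≈ -2.1326)
O*c(4, -5) = -386*(4 + 2*(-5))/181 = -386*(4 - 10)/181 = -386/181*(-6) = 2316/181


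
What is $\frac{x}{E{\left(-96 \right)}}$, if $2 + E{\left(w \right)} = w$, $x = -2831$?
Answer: $\frac{2831}{98} \approx 28.888$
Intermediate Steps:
$E{\left(w \right)} = -2 + w$
$\frac{x}{E{\left(-96 \right)}} = - \frac{2831}{-2 - 96} = - \frac{2831}{-98} = \left(-2831\right) \left(- \frac{1}{98}\right) = \frac{2831}{98}$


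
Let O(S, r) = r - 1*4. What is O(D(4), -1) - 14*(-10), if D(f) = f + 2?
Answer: 135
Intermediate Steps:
D(f) = 2 + f
O(S, r) = -4 + r (O(S, r) = r - 4 = -4 + r)
O(D(4), -1) - 14*(-10) = (-4 - 1) - 14*(-10) = -5 + 140 = 135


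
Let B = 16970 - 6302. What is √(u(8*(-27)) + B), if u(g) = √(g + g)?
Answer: 2*√(2667 + 3*I*√3) ≈ 103.29 + 0.10062*I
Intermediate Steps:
u(g) = √2*√g (u(g) = √(2*g) = √2*√g)
B = 10668
√(u(8*(-27)) + B) = √(√2*√(8*(-27)) + 10668) = √(√2*√(-216) + 10668) = √(√2*(6*I*√6) + 10668) = √(12*I*√3 + 10668) = √(10668 + 12*I*√3)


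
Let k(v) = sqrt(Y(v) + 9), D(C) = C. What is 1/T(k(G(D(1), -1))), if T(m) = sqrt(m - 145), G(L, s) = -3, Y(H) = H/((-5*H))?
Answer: -I*sqrt(5)/sqrt(725 - 2*sqrt(55)) ≈ -0.083908*I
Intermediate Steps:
Y(H) = -1/5 (Y(H) = H*(-1/(5*H)) = -1/5)
k(v) = 2*sqrt(55)/5 (k(v) = sqrt(-1/5 + 9) = sqrt(44/5) = 2*sqrt(55)/5)
T(m) = sqrt(-145 + m)
1/T(k(G(D(1), -1))) = 1/(sqrt(-145 + 2*sqrt(55)/5)) = 1/sqrt(-145 + 2*sqrt(55)/5)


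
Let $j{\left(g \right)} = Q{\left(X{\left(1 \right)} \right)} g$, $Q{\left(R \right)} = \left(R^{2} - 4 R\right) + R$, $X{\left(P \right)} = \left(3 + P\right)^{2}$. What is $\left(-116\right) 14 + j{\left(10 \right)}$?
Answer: $456$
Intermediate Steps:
$Q{\left(R \right)} = R^{2} - 3 R$
$j{\left(g \right)} = 208 g$ ($j{\left(g \right)} = \left(3 + 1\right)^{2} \left(-3 + \left(3 + 1\right)^{2}\right) g = 4^{2} \left(-3 + 4^{2}\right) g = 16 \left(-3 + 16\right) g = 16 \cdot 13 g = 208 g$)
$\left(-116\right) 14 + j{\left(10 \right)} = \left(-116\right) 14 + 208 \cdot 10 = -1624 + 2080 = 456$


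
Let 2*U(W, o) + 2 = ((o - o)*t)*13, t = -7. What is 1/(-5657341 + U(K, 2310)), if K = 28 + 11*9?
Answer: -1/5657342 ≈ -1.7676e-7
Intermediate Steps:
K = 127 (K = 28 + 99 = 127)
U(W, o) = -1 (U(W, o) = -1 + (((o - o)*(-7))*13)/2 = -1 + ((0*(-7))*13)/2 = -1 + (0*13)/2 = -1 + (½)*0 = -1 + 0 = -1)
1/(-5657341 + U(K, 2310)) = 1/(-5657341 - 1) = 1/(-5657342) = -1/5657342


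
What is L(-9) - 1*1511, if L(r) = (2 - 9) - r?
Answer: -1509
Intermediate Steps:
L(r) = -7 - r
L(-9) - 1*1511 = (-7 - 1*(-9)) - 1*1511 = (-7 + 9) - 1511 = 2 - 1511 = -1509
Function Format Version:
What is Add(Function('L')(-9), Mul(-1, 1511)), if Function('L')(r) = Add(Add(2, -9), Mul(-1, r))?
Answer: -1509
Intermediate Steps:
Function('L')(r) = Add(-7, Mul(-1, r))
Add(Function('L')(-9), Mul(-1, 1511)) = Add(Add(-7, Mul(-1, -9)), Mul(-1, 1511)) = Add(Add(-7, 9), -1511) = Add(2, -1511) = -1509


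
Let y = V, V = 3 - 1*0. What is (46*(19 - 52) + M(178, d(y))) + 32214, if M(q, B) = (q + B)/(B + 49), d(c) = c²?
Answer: 1780555/58 ≈ 30699.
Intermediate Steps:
V = 3 (V = 3 + 0 = 3)
y = 3
M(q, B) = (B + q)/(49 + B)
(46*(19 - 52) + M(178, d(y))) + 32214 = (46*(19 - 52) + (3² + 178)/(49 + 3²)) + 32214 = (46*(-33) + (9 + 178)/(49 + 9)) + 32214 = (-1518 + 187/58) + 32214 = -87857/58 + 32214 = 1780555/58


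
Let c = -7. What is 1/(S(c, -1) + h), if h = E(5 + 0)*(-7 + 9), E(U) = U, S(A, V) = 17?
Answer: 1/27 ≈ 0.037037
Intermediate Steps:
h = 10 (h = (5 + 0)*(-7 + 9) = 5*2 = 10)
1/(S(c, -1) + h) = 1/(17 + 10) = 1/27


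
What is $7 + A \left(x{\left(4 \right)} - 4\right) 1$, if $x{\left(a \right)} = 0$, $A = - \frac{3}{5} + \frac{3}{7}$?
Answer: $\frac{269}{35} \approx 7.6857$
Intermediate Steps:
$A = - \frac{6}{35}$ ($A = \left(-3\right) \frac{1}{5} + 3 \cdot \frac{1}{7} = - \frac{3}{5} + \frac{3}{7} = - \frac{6}{35} \approx -0.17143$)
$7 + A \left(x{\left(4 \right)} - 4\right) 1 = 7 - \frac{6 \left(0 - 4\right) 1}{35} = 7 - \frac{6 \left(\left(-4\right) 1\right)}{35} = 7 - - \frac{24}{35} = 7 + \frac{24}{35} = \frac{269}{35}$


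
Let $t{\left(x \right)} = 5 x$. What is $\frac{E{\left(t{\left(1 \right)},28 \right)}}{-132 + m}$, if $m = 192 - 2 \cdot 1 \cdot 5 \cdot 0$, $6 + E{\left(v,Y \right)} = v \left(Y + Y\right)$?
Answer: $\frac{137}{30} \approx 4.5667$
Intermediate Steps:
$E{\left(v,Y \right)} = -6 + 2 Y v$ ($E{\left(v,Y \right)} = -6 + v \left(Y + Y\right) = -6 + v 2 Y = -6 + 2 Y v$)
$m = 192$ ($m = 192 - 2 \cdot 5 \cdot 0 = 192 - 2 \cdot 0 = 192 - 0 = 192 + 0 = 192$)
$\frac{E{\left(t{\left(1 \right)},28 \right)}}{-132 + m} = \frac{-6 + 2 \cdot 28 \cdot 5 \cdot 1}{-132 + 192} = \frac{-6 + 2 \cdot 28 \cdot 5}{60} = \left(-6 + 280\right) \frac{1}{60} = 274 \cdot \frac{1}{60} = \frac{137}{30}$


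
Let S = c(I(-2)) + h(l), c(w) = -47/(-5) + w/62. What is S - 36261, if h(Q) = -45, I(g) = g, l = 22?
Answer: -5625978/155 ≈ -36297.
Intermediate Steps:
c(w) = 47/5 + w/62 (c(w) = -47*(-⅕) + w*(1/62) = 47/5 + w/62)
S = -5523/155 (S = (47/5 + (1/62)*(-2)) - 45 = (47/5 - 1/31) - 45 = 1452/155 - 45 = -5523/155 ≈ -35.632)
S - 36261 = -5523/155 - 36261 = -5625978/155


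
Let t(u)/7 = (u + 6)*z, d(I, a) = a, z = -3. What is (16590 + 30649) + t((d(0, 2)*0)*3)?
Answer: 47113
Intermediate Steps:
t(u) = -126 - 21*u (t(u) = 7*((u + 6)*(-3)) = 7*((6 + u)*(-3)) = 7*(-18 - 3*u) = -126 - 21*u)
(16590 + 30649) + t((d(0, 2)*0)*3) = (16590 + 30649) + (-126 - 21*2*0*3) = 47239 + (-126 - 0*3) = 47239 + (-126 - 21*0) = 47239 + (-126 + 0) = 47239 - 126 = 47113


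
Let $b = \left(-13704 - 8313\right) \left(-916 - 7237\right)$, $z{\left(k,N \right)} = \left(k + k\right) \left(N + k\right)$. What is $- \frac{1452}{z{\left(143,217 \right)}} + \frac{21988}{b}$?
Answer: $- \frac{652466657}{46671196260} \approx -0.01398$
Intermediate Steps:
$z{\left(k,N \right)} = 2 k \left(N + k\right)$
$b = 179504601$ ($b = \left(-22017\right) \left(-8153\right) = 179504601$)
$- \frac{1452}{z{\left(143,217 \right)}} + \frac{21988}{b} = - \frac{1452}{2 \cdot 143 \left(217 + 143\right)} + \frac{21988}{179504601} = - \frac{1452}{2 \cdot 143 \cdot 360} + 21988 \cdot \frac{1}{179504601} = - \frac{1452}{102960} + \frac{21988}{179504601} = \left(-1452\right) \frac{1}{102960} + \frac{21988}{179504601} = - \frac{11}{780} + \frac{21988}{179504601} = - \frac{652466657}{46671196260}$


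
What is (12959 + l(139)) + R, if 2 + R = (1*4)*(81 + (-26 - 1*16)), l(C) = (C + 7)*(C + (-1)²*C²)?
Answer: 2854273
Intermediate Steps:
l(C) = (7 + C)*(C + C²) (l(C) = (7 + C)*(C + 1*C²) = (7 + C)*(C + C²))
R = 154 (R = -2 + (1*4)*(81 + (-26 - 1*16)) = -2 + 4*(81 + (-26 - 16)) = -2 + 4*(81 - 42) = -2 + 4*39 = -2 + 156 = 154)
(12959 + l(139)) + R = (12959 + 139*(7 + 139² + 8*139)) + 154 = (12959 + 139*(7 + 19321 + 1112)) + 154 = (12959 + 139*20440) + 154 = (12959 + 2841160) + 154 = 2854119 + 154 = 2854273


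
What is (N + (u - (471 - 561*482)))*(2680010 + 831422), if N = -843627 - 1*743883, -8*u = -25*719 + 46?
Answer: -4618719505087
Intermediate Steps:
u = 17929/8 (u = -(-25*719 + 46)/8 = -(-17975 + 46)/8 = -⅛*(-17929) = 17929/8 ≈ 2241.1)
N = -1587510 (N = -843627 - 743883 = -1587510)
(N + (u - (471 - 561*482)))*(2680010 + 831422) = (-1587510 + (17929/8 - (471 - 561*482)))*(2680010 + 831422) = (-1587510 + (17929/8 - (471 - 270402)))*3511432 = (-1587510 + (17929/8 - 1*(-269931)))*3511432 = (-1587510 + (17929/8 + 269931))*3511432 = (-1587510 + 2177377/8)*3511432 = -10522703/8*3511432 = -4618719505087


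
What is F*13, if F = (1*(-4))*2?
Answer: -104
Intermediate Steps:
F = -8 (F = -4*2 = -8)
F*13 = -8*13 = -104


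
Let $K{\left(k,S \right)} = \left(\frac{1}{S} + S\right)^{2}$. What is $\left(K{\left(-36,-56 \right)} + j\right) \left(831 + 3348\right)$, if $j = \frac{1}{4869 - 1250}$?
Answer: $\frac{3037343778537}{231616} \approx 1.3114 \cdot 10^{7}$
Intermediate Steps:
$K{\left(k,S \right)} = \left(S + \frac{1}{S}\right)^{2}$
$j = \frac{1}{3619} \approx 0.00027632$
$\left(K{\left(-36,-56 \right)} + j\right) \left(831 + 3348\right) = \left(\frac{\left(1 + \left(-56\right)^{2}\right)^{2}}{3136} + \frac{1}{3619}\right) \left(831 + 3348\right) = \left(\frac{\left(1 + 3136\right)^{2}}{3136} + \frac{1}{3619}\right) 4179 = \left(\frac{3137^{2}}{3136} + \frac{1}{3619}\right) 4179 = \left(\frac{1}{3136} \cdot 9840769 + \frac{1}{3619}\right) 4179 = \left(\frac{9840769}{3136} + \frac{1}{3619}\right) 4179 = \frac{5087678021}{1621312} \cdot 4179 = \frac{3037343778537}{231616}$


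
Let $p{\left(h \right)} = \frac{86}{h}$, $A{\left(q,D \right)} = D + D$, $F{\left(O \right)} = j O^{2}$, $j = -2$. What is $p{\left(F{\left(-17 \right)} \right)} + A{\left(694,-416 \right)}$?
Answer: $- \frac{240491}{289} \approx -832.15$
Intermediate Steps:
$F{\left(O \right)} = - 2 O^{2}$
$A{\left(q,D \right)} = 2 D$
$p{\left(F{\left(-17 \right)} \right)} + A{\left(694,-416 \right)} = \frac{86}{\left(-2\right) \left(-17\right)^{2}} + 2 \left(-416\right) = \frac{86}{\left(-2\right) 289} - 832 = \frac{86}{-578} - 832 = 86 \left(- \frac{1}{578}\right) - 832 = - \frac{43}{289} - 832 = - \frac{240491}{289}$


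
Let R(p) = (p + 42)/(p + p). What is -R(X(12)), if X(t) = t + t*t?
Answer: -33/52 ≈ -0.63461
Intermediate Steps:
X(t) = t + t**2
R(p) = (42 + p)/(2*p) (R(p) = (42 + p)/((2*p)) = (42 + p)*(1/(2*p)) = (42 + p)/(2*p))
-R(X(12)) = -(42 + 12*(1 + 12))/(2*(12*(1 + 12))) = -(42 + 12*13)/(2*(12*13)) = -(42 + 156)/(2*156) = -198/(2*156) = -1*33/52 = -33/52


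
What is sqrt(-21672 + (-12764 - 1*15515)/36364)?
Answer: I*sqrt(7164697891717)/18182 ≈ 147.22*I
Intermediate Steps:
sqrt(-21672 + (-12764 - 1*15515)/36364) = sqrt(-21672 + (-12764 - 15515)*(1/36364)) = sqrt(-21672 - 28279*1/36364) = sqrt(-21672 - 28279/36364) = sqrt(-788108887/36364) = I*sqrt(7164697891717)/18182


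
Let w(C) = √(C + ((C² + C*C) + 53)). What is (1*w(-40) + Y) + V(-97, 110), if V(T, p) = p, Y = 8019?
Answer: 8129 + 3*√357 ≈ 8185.7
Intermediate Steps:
w(C) = √(53 + C + 2*C²) (w(C) = √(C + ((C² + C²) + 53)) = √(C + (2*C² + 53)) = √(C + (53 + 2*C²)) = √(53 + C + 2*C²))
(1*w(-40) + Y) + V(-97, 110) = (1*√(53 - 40 + 2*(-40)²) + 8019) + 110 = (1*√(53 - 40 + 2*1600) + 8019) + 110 = (1*√(53 - 40 + 3200) + 8019) + 110 = (1*√3213 + 8019) + 110 = (1*(3*√357) + 8019) + 110 = (3*√357 + 8019) + 110 = (8019 + 3*√357) + 110 = 8129 + 3*√357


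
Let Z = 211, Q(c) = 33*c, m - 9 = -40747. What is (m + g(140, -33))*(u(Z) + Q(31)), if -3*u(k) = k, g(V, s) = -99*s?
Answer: -107092118/3 ≈ -3.5697e+7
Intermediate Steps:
m = -40738 (m = 9 - 40747 = -40738)
u(k) = -k/3
(m + g(140, -33))*(u(Z) + Q(31)) = (-40738 - 99*(-33))*(-1/3*211 + 33*31) = (-40738 + 3267)*(-211/3 + 1023) = -37471*2858/3 = -107092118/3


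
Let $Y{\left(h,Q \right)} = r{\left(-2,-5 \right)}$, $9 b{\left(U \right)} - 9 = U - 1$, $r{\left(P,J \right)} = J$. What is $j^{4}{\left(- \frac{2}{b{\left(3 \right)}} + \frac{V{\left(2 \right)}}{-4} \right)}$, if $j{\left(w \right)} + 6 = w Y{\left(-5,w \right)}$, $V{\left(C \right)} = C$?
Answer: $\frac{112550881}{234256} \approx 480.46$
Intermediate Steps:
$b{\left(U \right)} = \frac{8}{9} + \frac{U}{9}$ ($b{\left(U \right)} = 1 + \frac{U - 1}{9} = 1 + \frac{-1 + U}{9} = 1 + \left(- \frac{1}{9} + \frac{U}{9}\right) = \frac{8}{9} + \frac{U}{9}$)
$Y{\left(h,Q \right)} = -5$
$j{\left(w \right)} = -6 - 5 w$ ($j{\left(w \right)} = -6 + w \left(-5\right) = -6 - 5 w$)
$j^{4}{\left(- \frac{2}{b{\left(3 \right)}} + \frac{V{\left(2 \right)}}{-4} \right)} = \left(-6 - 5 \left(- \frac{2}{\frac{8}{9} + \frac{1}{9} \cdot 3} + \frac{2}{-4}\right)\right)^{4} = \left(-6 - 5 \left(- \frac{2}{\frac{8}{9} + \frac{1}{3}} + 2 \left(- \frac{1}{4}\right)\right)\right)^{4} = \left(-6 - 5 \left(- \frac{2}{\frac{11}{9}} - \frac{1}{2}\right)\right)^{4} = \left(-6 - 5 \left(\left(-2\right) \frac{9}{11} - \frac{1}{2}\right)\right)^{4} = \left(-6 - 5 \left(- \frac{18}{11} - \frac{1}{2}\right)\right)^{4} = \left(-6 - - \frac{235}{22}\right)^{4} = \left(-6 + \frac{235}{22}\right)^{4} = \left(\frac{103}{22}\right)^{4} = \frac{112550881}{234256}$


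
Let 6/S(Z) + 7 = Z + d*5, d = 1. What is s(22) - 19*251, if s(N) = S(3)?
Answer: -4763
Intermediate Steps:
S(Z) = 6/(-2 + Z) (S(Z) = 6/(-7 + (Z + 1*5)) = 6/(-7 + (Z + 5)) = 6/(-7 + (5 + Z)) = 6/(-2 + Z))
s(N) = 6 (s(N) = 6/(-2 + 3) = 6/1 = 6*1 = 6)
s(22) - 19*251 = 6 - 19*251 = 6 - 4769 = -4763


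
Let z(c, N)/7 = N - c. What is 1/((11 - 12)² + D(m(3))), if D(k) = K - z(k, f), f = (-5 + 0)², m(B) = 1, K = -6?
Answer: -1/173 ≈ -0.0057803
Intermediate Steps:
f = 25 (f = (-5)² = 25)
z(c, N) = -7*c + 7*N (z(c, N) = 7*(N - c) = -7*c + 7*N)
D(k) = -181 + 7*k (D(k) = -6 - (-7*k + 7*25) = -6 - (-7*k + 175) = -6 - (175 - 7*k) = -6 + (-175 + 7*k) = -181 + 7*k)
1/((11 - 12)² + D(m(3))) = 1/((11 - 12)² + (-181 + 7*1)) = 1/((-1)² + (-181 + 7)) = 1/(1 - 174) = 1/(-173) = -1/173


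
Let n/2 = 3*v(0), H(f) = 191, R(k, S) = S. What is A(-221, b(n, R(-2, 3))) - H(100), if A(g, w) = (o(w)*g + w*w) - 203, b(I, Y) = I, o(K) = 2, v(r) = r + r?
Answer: -836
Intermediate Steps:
v(r) = 2*r
n = 0 (n = 2*(3*(2*0)) = 2*(3*0) = 2*0 = 0)
A(g, w) = -203 + w² + 2*g (A(g, w) = (2*g + w*w) - 203 = (2*g + w²) - 203 = (w² + 2*g) - 203 = -203 + w² + 2*g)
A(-221, b(n, R(-2, 3))) - H(100) = (-203 + 0² + 2*(-221)) - 1*191 = (-203 + 0 - 442) - 191 = -645 - 191 = -836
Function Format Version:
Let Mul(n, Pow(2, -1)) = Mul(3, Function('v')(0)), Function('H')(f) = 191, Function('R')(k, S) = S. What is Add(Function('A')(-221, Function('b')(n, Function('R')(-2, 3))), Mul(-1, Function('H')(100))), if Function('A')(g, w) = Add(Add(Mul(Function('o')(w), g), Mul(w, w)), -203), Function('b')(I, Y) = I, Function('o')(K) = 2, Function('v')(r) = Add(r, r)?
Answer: -836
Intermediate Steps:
Function('v')(r) = Mul(2, r)
n = 0 (n = Mul(2, Mul(3, Mul(2, 0))) = Mul(2, Mul(3, 0)) = Mul(2, 0) = 0)
Function('A')(g, w) = Add(-203, Pow(w, 2), Mul(2, g)) (Function('A')(g, w) = Add(Add(Mul(2, g), Mul(w, w)), -203) = Add(Add(Mul(2, g), Pow(w, 2)), -203) = Add(Add(Pow(w, 2), Mul(2, g)), -203) = Add(-203, Pow(w, 2), Mul(2, g)))
Add(Function('A')(-221, Function('b')(n, Function('R')(-2, 3))), Mul(-1, Function('H')(100))) = Add(Add(-203, Pow(0, 2), Mul(2, -221)), Mul(-1, 191)) = Add(Add(-203, 0, -442), -191) = Add(-645, -191) = -836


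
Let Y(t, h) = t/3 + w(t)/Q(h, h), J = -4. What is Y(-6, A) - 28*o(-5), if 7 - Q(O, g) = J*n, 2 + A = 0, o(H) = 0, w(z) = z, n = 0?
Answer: -20/7 ≈ -2.8571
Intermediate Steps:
A = -2 (A = -2 + 0 = -2)
Q(O, g) = 7 (Q(O, g) = 7 - (-4)*0 = 7 - 1*0 = 7 + 0 = 7)
Y(t, h) = 10*t/21 (Y(t, h) = t/3 + t/7 = 10*t/21)
Y(-6, A) - 28*o(-5) = (10/21)*(-6) - 28*0 = -20/7 + 0 = -20/7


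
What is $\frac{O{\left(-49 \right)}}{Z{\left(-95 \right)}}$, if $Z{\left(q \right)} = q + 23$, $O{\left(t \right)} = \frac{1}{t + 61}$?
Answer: $- \frac{1}{864} \approx -0.0011574$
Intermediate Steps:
$O{\left(t \right)} = \frac{1}{61 + t}$
$Z{\left(q \right)} = 23 + q$
$\frac{O{\left(-49 \right)}}{Z{\left(-95 \right)}} = \frac{1}{\left(61 - 49\right) \left(23 - 95\right)} = \frac{1}{12 \left(-72\right)} = \frac{1}{12} \left(- \frac{1}{72}\right) = - \frac{1}{864}$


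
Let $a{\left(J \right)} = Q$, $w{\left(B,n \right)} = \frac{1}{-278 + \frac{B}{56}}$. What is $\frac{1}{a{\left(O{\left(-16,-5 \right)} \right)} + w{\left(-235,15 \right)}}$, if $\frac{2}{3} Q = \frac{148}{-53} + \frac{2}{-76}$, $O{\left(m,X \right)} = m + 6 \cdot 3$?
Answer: $- \frac{63654484}{269366461} \approx -0.23631$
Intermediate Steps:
$w{\left(B,n \right)} = \frac{1}{-278 + \frac{B}{56}}$ ($w{\left(B,n \right)} = \frac{1}{-278 + B \frac{1}{56}} = \frac{1}{-278 + \frac{B}{56}}$)
$O{\left(m,X \right)} = 18 + m$ ($O{\left(m,X \right)} = m + 18 = 18 + m$)
$Q = - \frac{17031}{4028}$ ($Q = \frac{3 \left(\frac{148}{-53} + \frac{2}{-76}\right)}{2} = \frac{3 \left(148 \left(- \frac{1}{53}\right) + 2 \left(- \frac{1}{76}\right)\right)}{2} = \frac{3 \left(- \frac{148}{53} - \frac{1}{38}\right)}{2} = \frac{3}{2} \left(- \frac{5677}{2014}\right) = - \frac{17031}{4028} \approx -4.2281$)
$a{\left(J \right)} = - \frac{17031}{4028}$
$\frac{1}{a{\left(O{\left(-16,-5 \right)} \right)} + w{\left(-235,15 \right)}} = \frac{1}{- \frac{17031}{4028} + \frac{56}{-15568 - 235}} = \frac{1}{- \frac{17031}{4028} + \frac{56}{-15803}} = \frac{1}{- \frac{17031}{4028} + 56 \left(- \frac{1}{15803}\right)} = \frac{1}{- \frac{17031}{4028} - \frac{56}{15803}} = \frac{1}{- \frac{269366461}{63654484}} = - \frac{63654484}{269366461}$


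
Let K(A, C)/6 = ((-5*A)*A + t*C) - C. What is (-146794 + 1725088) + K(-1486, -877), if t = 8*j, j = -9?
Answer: -64283460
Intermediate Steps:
t = -72 (t = 8*(-9) = -72)
K(A, C) = -438*C - 30*A² (K(A, C) = 6*(((-5*A)*A - 72*C) - C) = 6*((-5*A² - 72*C) - C) = 6*((-72*C - 5*A²) - C) = 6*(-73*C - 5*A²) = -438*C - 30*A²)
(-146794 + 1725088) + K(-1486, -877) = (-146794 + 1725088) + (-438*(-877) - 30*(-1486)²) = 1578294 + (384126 - 30*2208196) = 1578294 + (384126 - 66245880) = 1578294 - 65861754 = -64283460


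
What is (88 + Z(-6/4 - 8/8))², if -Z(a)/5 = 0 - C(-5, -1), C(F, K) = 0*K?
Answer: 7744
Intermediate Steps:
C(F, K) = 0
Z(a) = 0 (Z(a) = -5*(0 - 1*0) = -5*(0 + 0) = -5*0 = 0)
(88 + Z(-6/4 - 8/8))² = (88 + 0)² = 88² = 7744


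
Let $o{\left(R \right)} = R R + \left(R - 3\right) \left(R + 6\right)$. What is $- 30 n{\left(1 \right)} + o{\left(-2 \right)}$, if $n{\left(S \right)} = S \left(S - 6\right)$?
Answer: $134$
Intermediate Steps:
$o{\left(R \right)} = R^{2} + \left(-3 + R\right) \left(6 + R\right)$
$n{\left(S \right)} = S \left(-6 + S\right)$
$- 30 n{\left(1 \right)} + o{\left(-2 \right)} = - 30 \cdot 1 \left(-6 + 1\right) + \left(-18 + 2 \left(-2\right)^{2} + 3 \left(-2\right)\right) = - 30 \cdot 1 \left(-5\right) - 16 = \left(-30\right) \left(-5\right) - 16 = 150 - 16 = 134$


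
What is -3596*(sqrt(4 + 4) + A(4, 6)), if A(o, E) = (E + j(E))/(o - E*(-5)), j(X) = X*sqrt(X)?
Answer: -10788/17 - 7192*sqrt(2) - 10788*sqrt(6)/17 ≈ -12360.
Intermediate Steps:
j(X) = X**(3/2)
A(o, E) = (E + E**(3/2))/(o + 5*E) (A(o, E) = (E + E**(3/2))/(o - E*(-5)) = (E + E**(3/2))/(o + 5*E))
-3596*(sqrt(4 + 4) + A(4, 6)) = -3596*(sqrt(4 + 4) + (6 + 6**(3/2))/(4 + 5*6)) = -3596*(sqrt(8) + (6 + 6*sqrt(6))/(4 + 30)) = -3596*(2*sqrt(2) + (6 + 6*sqrt(6))/34) = -3596*(2*sqrt(2) + (3/17 + 3*sqrt(6)/17)) = -3596*(3/17 + 2*sqrt(2) + 3*sqrt(6)/17) = -10788/17 - 7192*sqrt(2) - 10788*sqrt(6)/17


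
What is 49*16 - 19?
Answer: 765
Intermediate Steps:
49*16 - 19 = 784 - 19 = 765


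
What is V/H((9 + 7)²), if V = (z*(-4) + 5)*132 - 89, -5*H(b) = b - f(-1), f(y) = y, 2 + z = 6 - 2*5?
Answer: -18695/257 ≈ -72.743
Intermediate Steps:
z = -6 (z = -2 + (6 - 2*5) = -2 + (6 - 10) = -2 - 4 = -6)
H(b) = -⅕ - b/5 (H(b) = -(b - 1*(-1))/5 = -(b + 1)/5 = -(1 + b)/5 = -⅕ - b/5)
V = 3739 (V = (-6*(-4) + 5)*132 - 89 = (24 + 5)*132 - 89 = 29*132 - 89 = 3828 - 89 = 3739)
V/H((9 + 7)²) = 3739/(-⅕ - (9 + 7)²/5) = 3739/(-⅕ - ⅕*16²) = 3739/(-⅕ - ⅕*256) = 3739/(-⅕ - 256/5) = 3739/(-257/5) = 3739*(-5/257) = -18695/257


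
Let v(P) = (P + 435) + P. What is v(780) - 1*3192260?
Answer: -3190265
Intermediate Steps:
v(P) = 435 + 2*P (v(P) = (435 + P) + P = 435 + 2*P)
v(780) - 1*3192260 = (435 + 2*780) - 1*3192260 = (435 + 1560) - 3192260 = 1995 - 3192260 = -3190265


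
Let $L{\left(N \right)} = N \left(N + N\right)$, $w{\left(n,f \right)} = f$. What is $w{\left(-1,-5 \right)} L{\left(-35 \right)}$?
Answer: $-12250$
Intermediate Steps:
$L{\left(N \right)} = 2 N^{2}$ ($L{\left(N \right)} = N 2 N = 2 N^{2}$)
$w{\left(-1,-5 \right)} L{\left(-35 \right)} = - 5 \cdot 2 \left(-35\right)^{2} = - 5 \cdot 2 \cdot 1225 = \left(-5\right) 2450 = -12250$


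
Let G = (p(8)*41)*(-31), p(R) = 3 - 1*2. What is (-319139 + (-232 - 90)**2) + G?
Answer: -216726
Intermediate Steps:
p(R) = 1 (p(R) = 3 - 2 = 1)
G = -1271 (G = (1*41)*(-31) = 41*(-31) = -1271)
(-319139 + (-232 - 90)**2) + G = (-319139 + (-232 - 90)**2) - 1271 = (-319139 + (-322)**2) - 1271 = (-319139 + 103684) - 1271 = -215455 - 1271 = -216726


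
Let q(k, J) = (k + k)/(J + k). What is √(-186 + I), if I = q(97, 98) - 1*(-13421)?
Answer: √503298705/195 ≈ 115.05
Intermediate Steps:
q(k, J) = 2*k/(J + k) (q(k, J) = (2*k)/(J + k) = 2*k/(J + k))
I = 2617289/195 (I = 2*97/(98 + 97) - 1*(-13421) = 2*97/195 + 13421 = 2*97*(1/195) + 13421 = 194/195 + 13421 = 2617289/195 ≈ 13422.)
√(-186 + I) = √(-186 + 2617289/195) = √(2581019/195) = √503298705/195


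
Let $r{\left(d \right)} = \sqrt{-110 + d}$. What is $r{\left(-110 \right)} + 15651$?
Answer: $15651 + 2 i \sqrt{55} \approx 15651.0 + 14.832 i$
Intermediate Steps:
$r{\left(-110 \right)} + 15651 = \sqrt{-110 - 110} + 15651 = \sqrt{-220} + 15651 = 2 i \sqrt{55} + 15651 = 15651 + 2 i \sqrt{55}$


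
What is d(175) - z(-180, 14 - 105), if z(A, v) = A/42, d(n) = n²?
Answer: 214405/7 ≈ 30629.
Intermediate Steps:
z(A, v) = A/42 (z(A, v) = A*(1/42) = A/42)
d(175) - z(-180, 14 - 105) = 175² - (-180)/42 = 30625 - 1*(-30/7) = 30625 + 30/7 = 214405/7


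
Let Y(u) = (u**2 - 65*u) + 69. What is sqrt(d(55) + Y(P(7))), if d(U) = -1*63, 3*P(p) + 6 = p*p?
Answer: I*sqrt(6482)/3 ≈ 26.837*I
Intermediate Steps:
P(p) = -2 + p**2/3 (P(p) = -2 + (p*p)/3 = -2 + p**2/3)
d(U) = -63
Y(u) = 69 + u**2 - 65*u
sqrt(d(55) + Y(P(7))) = sqrt(-63 + (69 + (-2 + (1/3)*7**2)**2 - 65*(-2 + (1/3)*7**2))) = sqrt(-63 + (69 + (-2 + (1/3)*49)**2 - 65*(-2 + (1/3)*49))) = sqrt(-63 + (69 + (-2 + 49/3)**2 - 65*(-2 + 49/3))) = sqrt(-63 + (69 + (43/3)**2 - 65*43/3)) = sqrt(-63 + (69 + 1849/9 - 2795/3)) = sqrt(-63 - 5915/9) = sqrt(-6482/9) = I*sqrt(6482)/3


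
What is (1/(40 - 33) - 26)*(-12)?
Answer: 2172/7 ≈ 310.29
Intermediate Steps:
(1/(40 - 33) - 26)*(-12) = (1/7 - 26)*(-12) = (⅐ - 26)*(-12) = -181/7*(-12) = 2172/7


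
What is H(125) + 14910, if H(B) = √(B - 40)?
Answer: 14910 + √85 ≈ 14919.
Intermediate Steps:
H(B) = √(-40 + B)
H(125) + 14910 = √(-40 + 125) + 14910 = √85 + 14910 = 14910 + √85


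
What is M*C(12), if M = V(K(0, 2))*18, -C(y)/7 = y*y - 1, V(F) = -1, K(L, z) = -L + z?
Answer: 18018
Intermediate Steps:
K(L, z) = z - L
C(y) = 7 - 7*y² (C(y) = -7*(y*y - 1) = -7*(y² - 1) = -7*(-1 + y²) = 7 - 7*y²)
M = -18 (M = -1*18 = -18)
M*C(12) = -18*(7 - 7*12²) = -18*(7 - 7*144) = -18*(7 - 1008) = -18*(-1001) = 18018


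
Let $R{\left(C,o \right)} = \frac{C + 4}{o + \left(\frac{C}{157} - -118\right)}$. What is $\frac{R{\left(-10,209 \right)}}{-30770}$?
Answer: $\frac{471}{789696665} \approx 5.9643 \cdot 10^{-7}$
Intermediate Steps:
$R{\left(C,o \right)} = \frac{4 + C}{118 + o + \frac{C}{157}}$ ($R{\left(C,o \right)} = \frac{4 + C}{o + \left(C \frac{1}{157} + 118\right)} = \frac{4 + C}{o + \left(\frac{C}{157} + 118\right)} = \frac{4 + C}{o + \left(118 + \frac{C}{157}\right)} = \frac{4 + C}{118 + o + \frac{C}{157}}$)
$\frac{R{\left(-10,209 \right)}}{-30770} = \frac{157 \frac{1}{18526 - 10 + 157 \cdot 209} \left(4 - 10\right)}{-30770} = 157 \frac{1}{18526 - 10 + 32813} \left(-6\right) \left(- \frac{1}{30770}\right) = 157 \cdot \frac{1}{51329} \left(-6\right) \left(- \frac{1}{30770}\right) = \left(- \frac{942}{51329}\right) \left(- \frac{1}{30770}\right) = \frac{471}{789696665}$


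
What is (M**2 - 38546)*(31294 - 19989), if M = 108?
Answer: -303901010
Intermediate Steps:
(M**2 - 38546)*(31294 - 19989) = (108**2 - 38546)*(31294 - 19989) = (11664 - 38546)*11305 = -26882*11305 = -303901010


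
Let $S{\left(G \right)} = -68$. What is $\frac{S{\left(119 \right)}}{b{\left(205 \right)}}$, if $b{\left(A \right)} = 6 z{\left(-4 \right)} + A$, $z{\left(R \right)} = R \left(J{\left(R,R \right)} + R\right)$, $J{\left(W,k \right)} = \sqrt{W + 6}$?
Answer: $- \frac{20468}{89449} - \frac{1632 \sqrt{2}}{89449} \approx -0.25463$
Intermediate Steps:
$J{\left(W,k \right)} = \sqrt{6 + W}$
$z{\left(R \right)} = R \left(R + \sqrt{6 + R}\right)$ ($z{\left(R \right)} = R \left(\sqrt{6 + R} + R\right) = R \left(R + \sqrt{6 + R}\right)$)
$b{\left(A \right)} = 96 + A - 24 \sqrt{2}$ ($b{\left(A \right)} = 6 \left(- 4 \left(-4 + \sqrt{6 - 4}\right)\right) + A = 6 \left(- 4 \left(-4 + \sqrt{2}\right)\right) + A = 6 \left(16 - 4 \sqrt{2}\right) + A = \left(96 - 24 \sqrt{2}\right) + A = 96 + A - 24 \sqrt{2}$)
$\frac{S{\left(119 \right)}}{b{\left(205 \right)}} = - \frac{68}{96 + 205 - 24 \sqrt{2}} = - \frac{68}{301 - 24 \sqrt{2}}$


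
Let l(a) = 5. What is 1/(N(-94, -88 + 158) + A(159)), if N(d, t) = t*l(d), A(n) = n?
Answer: 1/509 ≈ 0.0019646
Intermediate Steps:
N(d, t) = 5*t (N(d, t) = t*5 = 5*t)
1/(N(-94, -88 + 158) + A(159)) = 1/(5*(-88 + 158) + 159) = 1/(5*70 + 159) = 1/(350 + 159) = 1/509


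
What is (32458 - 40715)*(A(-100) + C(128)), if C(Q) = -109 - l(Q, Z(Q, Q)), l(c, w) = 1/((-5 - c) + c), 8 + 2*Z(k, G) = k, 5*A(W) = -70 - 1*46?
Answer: 1089924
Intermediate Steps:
A(W) = -116/5 (A(W) = (-70 - 1*46)/5 = (-70 - 46)/5 = (1/5)*(-116) = -116/5)
Z(k, G) = -4 + k/2
l(c, w) = -1/5 (l(c, w) = 1/(-5) = -1/5)
C(Q) = -544/5 (C(Q) = -109 - 1*(-1/5) = -109 + 1/5 = -544/5)
(32458 - 40715)*(A(-100) + C(128)) = (32458 - 40715)*(-116/5 - 544/5) = -8257*(-132) = 1089924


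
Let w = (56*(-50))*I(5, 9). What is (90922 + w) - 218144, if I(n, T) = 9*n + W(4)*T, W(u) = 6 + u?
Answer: -505222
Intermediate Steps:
I(n, T) = 9*n + 10*T (I(n, T) = 9*n + (6 + 4)*T = 9*n + 10*T)
w = -378000 (w = (56*(-50))*(9*5 + 10*9) = -2800*(45 + 90) = -2800*135 = -378000)
(90922 + w) - 218144 = (90922 - 378000) - 218144 = -287078 - 218144 = -505222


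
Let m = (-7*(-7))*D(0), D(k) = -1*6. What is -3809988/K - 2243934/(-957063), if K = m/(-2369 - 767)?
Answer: -12964971857334/319021 ≈ -4.0640e+7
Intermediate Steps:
D(k) = -6
m = -294 (m = -7*(-7)*(-6) = 49*(-6) = -294)
K = 3/32 (K = -294/(-2369 - 767) = -294/(-3136) = -1/3136*(-294) = 3/32 ≈ 0.093750)
-3809988/K - 2243934/(-957063) = -3809988/3/32 - 2243934/(-957063) = -3809988*32/3 - 2243934*(-1/957063) = -40639872 + 747978/319021 = -12964971857334/319021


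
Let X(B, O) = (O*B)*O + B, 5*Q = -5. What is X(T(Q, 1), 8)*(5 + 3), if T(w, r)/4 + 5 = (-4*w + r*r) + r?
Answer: 2080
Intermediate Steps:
Q = -1 (Q = (⅕)*(-5) = -1)
T(w, r) = -20 - 16*w + 4*r + 4*r² (T(w, r) = -20 + 4*((-4*w + r*r) + r) = -20 + 4*((-4*w + r²) + r) = -20 + 4*((r² - 4*w) + r) = -20 + 4*(r + r² - 4*w) = -20 + (-16*w + 4*r + 4*r²) = -20 - 16*w + 4*r + 4*r²)
X(B, O) = B + B*O² (X(B, O) = (B*O)*O + B = B*O² + B = B + B*O²)
X(T(Q, 1), 8)*(5 + 3) = ((-20 - 16*(-1) + 4*1 + 4*1²)*(1 + 8²))*(5 + 3) = ((-20 + 16 + 4 + 4*1)*(1 + 64))*8 = ((-20 + 16 + 4 + 4)*65)*8 = (4*65)*8 = 260*8 = 2080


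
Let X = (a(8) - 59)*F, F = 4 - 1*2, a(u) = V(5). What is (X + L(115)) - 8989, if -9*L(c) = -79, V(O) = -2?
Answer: -81920/9 ≈ -9102.2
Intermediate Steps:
a(u) = -2
L(c) = 79/9 (L(c) = -⅑*(-79) = 79/9)
F = 2 (F = 4 - 2 = 2)
X = -122 (X = (-2 - 59)*2 = -61*2 = -122)
(X + L(115)) - 8989 = (-122 + 79/9) - 8989 = -1019/9 - 8989 = -81920/9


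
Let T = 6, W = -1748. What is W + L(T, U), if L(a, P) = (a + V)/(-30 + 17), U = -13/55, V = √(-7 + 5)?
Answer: -22730/13 - I*√2/13 ≈ -1748.5 - 0.10879*I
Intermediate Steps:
V = I*√2 (V = √(-2) = I*√2 ≈ 1.4142*I)
U = -13/55 (U = -13*1/55 = -13/55 ≈ -0.23636)
L(a, P) = -a/13 - I*√2/13 (L(a, P) = (a + I*√2)/(-30 + 17) = (a + I*√2)/(-13) = (a + I*√2)*(-1/13) = -a/13 - I*√2/13)
W + L(T, U) = -1748 + (-1/13*6 - I*√2/13) = -1748 + (-6/13 - I*√2/13) = -22730/13 - I*√2/13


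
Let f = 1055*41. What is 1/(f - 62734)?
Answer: -1/19479 ≈ -5.1337e-5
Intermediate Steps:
f = 43255
1/(f - 62734) = 1/(43255 - 62734) = 1/(-19479) = -1/19479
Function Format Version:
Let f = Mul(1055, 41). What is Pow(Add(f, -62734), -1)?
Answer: Rational(-1, 19479) ≈ -5.1337e-5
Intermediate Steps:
f = 43255
Pow(Add(f, -62734), -1) = Pow(Add(43255, -62734), -1) = Pow(-19479, -1) = Rational(-1, 19479)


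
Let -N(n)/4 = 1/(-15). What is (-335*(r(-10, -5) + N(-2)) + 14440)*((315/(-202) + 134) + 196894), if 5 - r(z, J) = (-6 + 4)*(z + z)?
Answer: 1037794349469/202 ≈ 5.1376e+9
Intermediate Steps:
N(n) = 4/15 (N(n) = -4/(-15) = -4*(-1/15) = 4/15)
r(z, J) = 5 + 4*z (r(z, J) = 5 - (-6 + 4)*(z + z) = 5 - (-2)*2*z = 5 - (-4)*z = 5 + 4*z)
(-335*(r(-10, -5) + N(-2)) + 14440)*((315/(-202) + 134) + 196894) = (-335*((5 + 4*(-10)) + 4/15) + 14440)*((315/(-202) + 134) + 196894) = (-335*((5 - 40) + 4/15) + 14440)*((315*(-1/202) + 134) + 196894) = (-335*(-35 + 4/15) + 14440)*((-315/202 + 134) + 196894) = (-335*(-521/15) + 14440)*(26753/202 + 196894) = (34907/3 + 14440)*(39799341/202) = (78227/3)*(39799341/202) = 1037794349469/202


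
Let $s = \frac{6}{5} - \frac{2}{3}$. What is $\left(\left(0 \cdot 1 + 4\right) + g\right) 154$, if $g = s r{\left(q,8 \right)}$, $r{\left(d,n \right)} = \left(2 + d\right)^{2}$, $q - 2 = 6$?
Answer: $\frac{26488}{3} \approx 8829.3$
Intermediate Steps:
$q = 8$ ($q = 2 + 6 = 8$)
$s = \frac{8}{15}$ ($s = 6 \cdot \frac{1}{5} - \frac{2}{3} = \frac{6}{5} - \frac{2}{3} = \frac{8}{15} \approx 0.53333$)
$g = \frac{160}{3}$ ($g = \frac{8 \left(2 + 8\right)^{2}}{15} = \frac{8 \cdot 10^{2}}{15} = \frac{8}{15} \cdot 100 = \frac{160}{3} \approx 53.333$)
$\left(\left(0 \cdot 1 + 4\right) + g\right) 154 = \left(\left(0 \cdot 1 + 4\right) + \frac{160}{3}\right) 154 = \left(\left(0 + 4\right) + \frac{160}{3}\right) 154 = \left(4 + \frac{160}{3}\right) 154 = \frac{172}{3} \cdot 154 = \frac{26488}{3}$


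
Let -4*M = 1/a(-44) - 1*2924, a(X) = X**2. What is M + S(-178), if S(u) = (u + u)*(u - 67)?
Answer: 681092543/7744 ≈ 87951.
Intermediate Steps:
S(u) = 2*u*(-67 + u) (S(u) = (2*u)*(-67 + u) = 2*u*(-67 + u))
M = 5660863/7744 (M = -(1/((-44)**2) - 1*2924)/4 = -(1/1936 - 2924)/4 = -1/4*(-5660863/1936) = 5660863/7744 ≈ 731.00)
M + S(-178) = 5660863/7744 + 2*(-178)*(-67 - 178) = 5660863/7744 + 2*(-178)*(-245) = 5660863/7744 + 87220 = 681092543/7744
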